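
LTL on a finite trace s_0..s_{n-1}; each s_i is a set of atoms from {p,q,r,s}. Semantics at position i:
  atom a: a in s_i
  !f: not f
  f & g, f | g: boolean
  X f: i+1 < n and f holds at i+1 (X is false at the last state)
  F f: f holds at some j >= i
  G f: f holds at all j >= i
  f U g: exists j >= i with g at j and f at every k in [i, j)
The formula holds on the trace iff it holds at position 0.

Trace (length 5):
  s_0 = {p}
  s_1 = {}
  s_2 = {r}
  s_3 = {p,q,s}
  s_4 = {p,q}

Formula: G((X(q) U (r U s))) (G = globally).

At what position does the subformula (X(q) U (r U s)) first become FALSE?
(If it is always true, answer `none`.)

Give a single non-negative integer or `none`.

s_0={p}: (X(q) U (r U s))=False X(q)=False q=False (r U s)=False r=False s=False
s_1={}: (X(q) U (r U s))=False X(q)=False q=False (r U s)=False r=False s=False
s_2={r}: (X(q) U (r U s))=True X(q)=True q=False (r U s)=True r=True s=False
s_3={p,q,s}: (X(q) U (r U s))=True X(q)=True q=True (r U s)=True r=False s=True
s_4={p,q}: (X(q) U (r U s))=False X(q)=False q=True (r U s)=False r=False s=False
G((X(q) U (r U s))) holds globally = False
First violation at position 0.

Answer: 0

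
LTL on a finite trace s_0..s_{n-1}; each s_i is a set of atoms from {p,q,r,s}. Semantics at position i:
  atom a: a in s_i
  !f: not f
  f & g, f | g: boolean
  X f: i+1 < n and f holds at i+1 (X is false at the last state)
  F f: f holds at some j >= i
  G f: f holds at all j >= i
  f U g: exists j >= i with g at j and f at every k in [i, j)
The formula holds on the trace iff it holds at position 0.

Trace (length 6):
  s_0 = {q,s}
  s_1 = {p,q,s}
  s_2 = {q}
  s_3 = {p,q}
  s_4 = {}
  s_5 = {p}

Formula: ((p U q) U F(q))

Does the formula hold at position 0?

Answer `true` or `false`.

Answer: true

Derivation:
s_0={q,s}: ((p U q) U F(q))=True (p U q)=True p=False q=True F(q)=True
s_1={p,q,s}: ((p U q) U F(q))=True (p U q)=True p=True q=True F(q)=True
s_2={q}: ((p U q) U F(q))=True (p U q)=True p=False q=True F(q)=True
s_3={p,q}: ((p U q) U F(q))=True (p U q)=True p=True q=True F(q)=True
s_4={}: ((p U q) U F(q))=False (p U q)=False p=False q=False F(q)=False
s_5={p}: ((p U q) U F(q))=False (p U q)=False p=True q=False F(q)=False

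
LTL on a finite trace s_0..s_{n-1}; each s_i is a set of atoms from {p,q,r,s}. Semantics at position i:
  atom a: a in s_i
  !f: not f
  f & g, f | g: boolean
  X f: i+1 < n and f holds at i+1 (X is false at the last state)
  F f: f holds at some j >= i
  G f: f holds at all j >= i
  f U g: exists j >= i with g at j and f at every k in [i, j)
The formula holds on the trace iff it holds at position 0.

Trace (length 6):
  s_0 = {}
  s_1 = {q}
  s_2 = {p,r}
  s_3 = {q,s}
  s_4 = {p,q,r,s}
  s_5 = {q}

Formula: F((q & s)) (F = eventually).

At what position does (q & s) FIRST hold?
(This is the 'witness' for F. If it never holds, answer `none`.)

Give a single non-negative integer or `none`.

Answer: 3

Derivation:
s_0={}: (q & s)=False q=False s=False
s_1={q}: (q & s)=False q=True s=False
s_2={p,r}: (q & s)=False q=False s=False
s_3={q,s}: (q & s)=True q=True s=True
s_4={p,q,r,s}: (q & s)=True q=True s=True
s_5={q}: (q & s)=False q=True s=False
F((q & s)) holds; first witness at position 3.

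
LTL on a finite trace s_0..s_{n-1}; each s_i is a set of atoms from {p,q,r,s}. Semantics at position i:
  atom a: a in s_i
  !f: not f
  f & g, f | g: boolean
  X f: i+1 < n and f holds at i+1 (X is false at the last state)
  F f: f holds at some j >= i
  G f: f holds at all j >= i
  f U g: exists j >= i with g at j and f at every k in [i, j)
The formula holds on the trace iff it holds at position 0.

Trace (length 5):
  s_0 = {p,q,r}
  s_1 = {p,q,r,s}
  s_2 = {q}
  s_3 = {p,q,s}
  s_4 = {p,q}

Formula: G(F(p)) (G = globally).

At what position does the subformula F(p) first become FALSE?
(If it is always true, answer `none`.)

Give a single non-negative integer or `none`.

Answer: none

Derivation:
s_0={p,q,r}: F(p)=True p=True
s_1={p,q,r,s}: F(p)=True p=True
s_2={q}: F(p)=True p=False
s_3={p,q,s}: F(p)=True p=True
s_4={p,q}: F(p)=True p=True
G(F(p)) holds globally = True
No violation — formula holds at every position.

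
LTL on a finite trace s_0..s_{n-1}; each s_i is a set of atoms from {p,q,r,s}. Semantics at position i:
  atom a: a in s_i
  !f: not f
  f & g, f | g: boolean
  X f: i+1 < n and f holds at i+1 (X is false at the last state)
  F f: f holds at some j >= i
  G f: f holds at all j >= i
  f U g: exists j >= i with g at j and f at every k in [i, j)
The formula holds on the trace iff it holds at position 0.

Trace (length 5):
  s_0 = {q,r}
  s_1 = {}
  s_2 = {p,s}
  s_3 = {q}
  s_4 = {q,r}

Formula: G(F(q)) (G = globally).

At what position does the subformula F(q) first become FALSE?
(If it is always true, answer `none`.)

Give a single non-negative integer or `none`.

s_0={q,r}: F(q)=True q=True
s_1={}: F(q)=True q=False
s_2={p,s}: F(q)=True q=False
s_3={q}: F(q)=True q=True
s_4={q,r}: F(q)=True q=True
G(F(q)) holds globally = True
No violation — formula holds at every position.

Answer: none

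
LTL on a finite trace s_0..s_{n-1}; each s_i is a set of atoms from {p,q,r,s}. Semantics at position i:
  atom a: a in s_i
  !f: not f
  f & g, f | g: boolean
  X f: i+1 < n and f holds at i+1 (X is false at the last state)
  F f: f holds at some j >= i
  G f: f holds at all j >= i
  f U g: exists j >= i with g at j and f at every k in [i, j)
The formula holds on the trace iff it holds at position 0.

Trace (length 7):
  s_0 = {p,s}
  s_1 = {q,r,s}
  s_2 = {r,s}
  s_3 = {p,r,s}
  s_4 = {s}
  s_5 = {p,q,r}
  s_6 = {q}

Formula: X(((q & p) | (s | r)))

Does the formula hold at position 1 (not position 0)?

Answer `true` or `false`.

Answer: true

Derivation:
s_0={p,s}: X(((q & p) | (s | r)))=True ((q & p) | (s | r))=True (q & p)=False q=False p=True (s | r)=True s=True r=False
s_1={q,r,s}: X(((q & p) | (s | r)))=True ((q & p) | (s | r))=True (q & p)=False q=True p=False (s | r)=True s=True r=True
s_2={r,s}: X(((q & p) | (s | r)))=True ((q & p) | (s | r))=True (q & p)=False q=False p=False (s | r)=True s=True r=True
s_3={p,r,s}: X(((q & p) | (s | r)))=True ((q & p) | (s | r))=True (q & p)=False q=False p=True (s | r)=True s=True r=True
s_4={s}: X(((q & p) | (s | r)))=True ((q & p) | (s | r))=True (q & p)=False q=False p=False (s | r)=True s=True r=False
s_5={p,q,r}: X(((q & p) | (s | r)))=False ((q & p) | (s | r))=True (q & p)=True q=True p=True (s | r)=True s=False r=True
s_6={q}: X(((q & p) | (s | r)))=False ((q & p) | (s | r))=False (q & p)=False q=True p=False (s | r)=False s=False r=False
Evaluating at position 1: result = True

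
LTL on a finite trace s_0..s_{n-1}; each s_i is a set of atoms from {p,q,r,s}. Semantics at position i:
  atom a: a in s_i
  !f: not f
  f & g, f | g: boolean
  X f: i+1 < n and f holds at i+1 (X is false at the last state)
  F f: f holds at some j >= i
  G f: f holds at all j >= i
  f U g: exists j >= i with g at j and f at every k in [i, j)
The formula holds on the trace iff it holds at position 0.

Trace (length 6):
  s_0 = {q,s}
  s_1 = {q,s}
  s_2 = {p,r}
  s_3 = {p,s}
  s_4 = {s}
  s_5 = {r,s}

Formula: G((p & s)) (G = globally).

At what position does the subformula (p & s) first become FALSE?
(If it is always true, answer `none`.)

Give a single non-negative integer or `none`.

s_0={q,s}: (p & s)=False p=False s=True
s_1={q,s}: (p & s)=False p=False s=True
s_2={p,r}: (p & s)=False p=True s=False
s_3={p,s}: (p & s)=True p=True s=True
s_4={s}: (p & s)=False p=False s=True
s_5={r,s}: (p & s)=False p=False s=True
G((p & s)) holds globally = False
First violation at position 0.

Answer: 0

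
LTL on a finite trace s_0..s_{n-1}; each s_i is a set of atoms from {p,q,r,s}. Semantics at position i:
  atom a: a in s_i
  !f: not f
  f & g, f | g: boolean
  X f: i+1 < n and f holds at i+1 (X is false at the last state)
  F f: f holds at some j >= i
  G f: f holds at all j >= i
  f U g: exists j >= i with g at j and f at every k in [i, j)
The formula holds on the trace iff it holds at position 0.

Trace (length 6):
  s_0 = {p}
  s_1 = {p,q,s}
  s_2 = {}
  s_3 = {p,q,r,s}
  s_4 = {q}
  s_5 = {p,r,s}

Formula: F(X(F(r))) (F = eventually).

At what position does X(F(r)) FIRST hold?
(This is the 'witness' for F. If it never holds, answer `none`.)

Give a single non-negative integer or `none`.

s_0={p}: X(F(r))=True F(r)=True r=False
s_1={p,q,s}: X(F(r))=True F(r)=True r=False
s_2={}: X(F(r))=True F(r)=True r=False
s_3={p,q,r,s}: X(F(r))=True F(r)=True r=True
s_4={q}: X(F(r))=True F(r)=True r=False
s_5={p,r,s}: X(F(r))=False F(r)=True r=True
F(X(F(r))) holds; first witness at position 0.

Answer: 0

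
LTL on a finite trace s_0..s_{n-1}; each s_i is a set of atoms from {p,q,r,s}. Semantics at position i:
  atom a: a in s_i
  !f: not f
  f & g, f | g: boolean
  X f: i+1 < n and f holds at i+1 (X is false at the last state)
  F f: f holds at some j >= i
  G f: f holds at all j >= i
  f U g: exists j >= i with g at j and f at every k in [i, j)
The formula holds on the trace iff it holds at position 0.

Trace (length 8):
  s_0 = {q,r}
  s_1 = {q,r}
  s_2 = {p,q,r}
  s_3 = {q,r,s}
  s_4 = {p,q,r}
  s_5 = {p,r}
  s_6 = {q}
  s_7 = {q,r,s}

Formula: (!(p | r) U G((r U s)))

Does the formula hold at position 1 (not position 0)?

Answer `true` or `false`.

Answer: false

Derivation:
s_0={q,r}: (!(p | r) U G((r U s)))=False !(p | r)=False (p | r)=True p=False r=True G((r U s))=False (r U s)=True s=False
s_1={q,r}: (!(p | r) U G((r U s)))=False !(p | r)=False (p | r)=True p=False r=True G((r U s))=False (r U s)=True s=False
s_2={p,q,r}: (!(p | r) U G((r U s)))=False !(p | r)=False (p | r)=True p=True r=True G((r U s))=False (r U s)=True s=False
s_3={q,r,s}: (!(p | r) U G((r U s)))=False !(p | r)=False (p | r)=True p=False r=True G((r U s))=False (r U s)=True s=True
s_4={p,q,r}: (!(p | r) U G((r U s)))=False !(p | r)=False (p | r)=True p=True r=True G((r U s))=False (r U s)=False s=False
s_5={p,r}: (!(p | r) U G((r U s)))=False !(p | r)=False (p | r)=True p=True r=True G((r U s))=False (r U s)=False s=False
s_6={q}: (!(p | r) U G((r U s)))=True !(p | r)=True (p | r)=False p=False r=False G((r U s))=False (r U s)=False s=False
s_7={q,r,s}: (!(p | r) U G((r U s)))=True !(p | r)=False (p | r)=True p=False r=True G((r U s))=True (r U s)=True s=True
Evaluating at position 1: result = False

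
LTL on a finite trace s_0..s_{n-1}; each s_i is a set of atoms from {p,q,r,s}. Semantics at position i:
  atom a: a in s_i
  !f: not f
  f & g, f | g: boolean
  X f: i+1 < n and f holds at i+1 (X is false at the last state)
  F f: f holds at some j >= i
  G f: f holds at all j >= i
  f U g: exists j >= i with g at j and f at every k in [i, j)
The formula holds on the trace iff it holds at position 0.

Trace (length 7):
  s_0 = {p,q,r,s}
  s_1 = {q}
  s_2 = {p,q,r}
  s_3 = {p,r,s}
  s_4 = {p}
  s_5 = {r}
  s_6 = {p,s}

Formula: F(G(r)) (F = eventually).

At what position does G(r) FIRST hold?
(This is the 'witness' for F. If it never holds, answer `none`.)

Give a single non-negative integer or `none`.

Answer: none

Derivation:
s_0={p,q,r,s}: G(r)=False r=True
s_1={q}: G(r)=False r=False
s_2={p,q,r}: G(r)=False r=True
s_3={p,r,s}: G(r)=False r=True
s_4={p}: G(r)=False r=False
s_5={r}: G(r)=False r=True
s_6={p,s}: G(r)=False r=False
F(G(r)) does not hold (no witness exists).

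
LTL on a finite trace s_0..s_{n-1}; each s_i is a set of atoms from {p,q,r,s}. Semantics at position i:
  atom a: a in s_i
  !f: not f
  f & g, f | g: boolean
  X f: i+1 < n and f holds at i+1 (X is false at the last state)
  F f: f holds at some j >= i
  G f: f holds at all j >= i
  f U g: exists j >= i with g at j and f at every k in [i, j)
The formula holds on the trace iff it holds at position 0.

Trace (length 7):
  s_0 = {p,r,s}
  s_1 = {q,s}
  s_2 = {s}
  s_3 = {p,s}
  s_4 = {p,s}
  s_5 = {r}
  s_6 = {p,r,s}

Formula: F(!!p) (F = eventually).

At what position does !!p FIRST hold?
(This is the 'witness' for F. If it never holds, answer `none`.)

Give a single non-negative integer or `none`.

s_0={p,r,s}: !!p=True !p=False p=True
s_1={q,s}: !!p=False !p=True p=False
s_2={s}: !!p=False !p=True p=False
s_3={p,s}: !!p=True !p=False p=True
s_4={p,s}: !!p=True !p=False p=True
s_5={r}: !!p=False !p=True p=False
s_6={p,r,s}: !!p=True !p=False p=True
F(!!p) holds; first witness at position 0.

Answer: 0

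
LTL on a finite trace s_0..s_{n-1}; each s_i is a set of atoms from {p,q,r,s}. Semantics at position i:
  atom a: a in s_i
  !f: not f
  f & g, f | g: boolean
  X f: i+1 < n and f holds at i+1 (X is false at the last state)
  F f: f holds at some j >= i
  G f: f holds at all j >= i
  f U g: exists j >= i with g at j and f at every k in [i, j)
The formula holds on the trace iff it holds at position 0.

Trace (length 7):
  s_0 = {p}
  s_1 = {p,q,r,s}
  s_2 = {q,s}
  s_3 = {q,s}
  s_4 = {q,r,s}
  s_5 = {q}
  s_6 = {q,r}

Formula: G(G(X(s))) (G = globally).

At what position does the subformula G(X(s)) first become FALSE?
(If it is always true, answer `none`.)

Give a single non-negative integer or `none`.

s_0={p}: G(X(s))=False X(s)=True s=False
s_1={p,q,r,s}: G(X(s))=False X(s)=True s=True
s_2={q,s}: G(X(s))=False X(s)=True s=True
s_3={q,s}: G(X(s))=False X(s)=True s=True
s_4={q,r,s}: G(X(s))=False X(s)=False s=True
s_5={q}: G(X(s))=False X(s)=False s=False
s_6={q,r}: G(X(s))=False X(s)=False s=False
G(G(X(s))) holds globally = False
First violation at position 0.

Answer: 0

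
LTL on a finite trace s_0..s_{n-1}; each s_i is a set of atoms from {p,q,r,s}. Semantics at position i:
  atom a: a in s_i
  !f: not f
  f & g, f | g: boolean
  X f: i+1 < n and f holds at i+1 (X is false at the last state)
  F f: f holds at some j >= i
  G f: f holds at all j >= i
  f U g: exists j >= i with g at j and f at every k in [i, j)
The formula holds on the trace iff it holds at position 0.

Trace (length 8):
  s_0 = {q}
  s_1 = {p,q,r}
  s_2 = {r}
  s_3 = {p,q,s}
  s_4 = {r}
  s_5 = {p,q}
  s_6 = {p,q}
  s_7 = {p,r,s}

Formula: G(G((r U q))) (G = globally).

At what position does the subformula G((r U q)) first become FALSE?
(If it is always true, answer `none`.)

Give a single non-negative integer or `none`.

s_0={q}: G((r U q))=False (r U q)=True r=False q=True
s_1={p,q,r}: G((r U q))=False (r U q)=True r=True q=True
s_2={r}: G((r U q))=False (r U q)=True r=True q=False
s_3={p,q,s}: G((r U q))=False (r U q)=True r=False q=True
s_4={r}: G((r U q))=False (r U q)=True r=True q=False
s_5={p,q}: G((r U q))=False (r U q)=True r=False q=True
s_6={p,q}: G((r U q))=False (r U q)=True r=False q=True
s_7={p,r,s}: G((r U q))=False (r U q)=False r=True q=False
G(G((r U q))) holds globally = False
First violation at position 0.

Answer: 0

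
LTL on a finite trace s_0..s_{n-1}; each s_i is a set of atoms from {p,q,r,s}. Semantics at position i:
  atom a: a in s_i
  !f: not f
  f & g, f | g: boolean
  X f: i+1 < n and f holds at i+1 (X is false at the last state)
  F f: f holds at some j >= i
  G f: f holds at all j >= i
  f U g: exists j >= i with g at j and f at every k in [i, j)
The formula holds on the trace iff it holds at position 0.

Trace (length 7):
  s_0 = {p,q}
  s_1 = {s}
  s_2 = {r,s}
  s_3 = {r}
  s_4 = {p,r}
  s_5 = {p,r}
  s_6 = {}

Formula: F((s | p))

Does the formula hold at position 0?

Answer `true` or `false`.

s_0={p,q}: F((s | p))=True (s | p)=True s=False p=True
s_1={s}: F((s | p))=True (s | p)=True s=True p=False
s_2={r,s}: F((s | p))=True (s | p)=True s=True p=False
s_3={r}: F((s | p))=True (s | p)=False s=False p=False
s_4={p,r}: F((s | p))=True (s | p)=True s=False p=True
s_5={p,r}: F((s | p))=True (s | p)=True s=False p=True
s_6={}: F((s | p))=False (s | p)=False s=False p=False

Answer: true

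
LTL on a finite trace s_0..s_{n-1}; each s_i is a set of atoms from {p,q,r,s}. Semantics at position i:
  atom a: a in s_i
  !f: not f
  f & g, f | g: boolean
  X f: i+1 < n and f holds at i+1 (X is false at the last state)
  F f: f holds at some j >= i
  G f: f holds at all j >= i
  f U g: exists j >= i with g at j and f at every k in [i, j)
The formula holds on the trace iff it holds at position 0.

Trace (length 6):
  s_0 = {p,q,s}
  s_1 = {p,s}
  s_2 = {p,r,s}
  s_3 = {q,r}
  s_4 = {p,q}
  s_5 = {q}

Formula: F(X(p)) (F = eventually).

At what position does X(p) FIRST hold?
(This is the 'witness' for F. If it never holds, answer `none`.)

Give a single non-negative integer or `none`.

s_0={p,q,s}: X(p)=True p=True
s_1={p,s}: X(p)=True p=True
s_2={p,r,s}: X(p)=False p=True
s_3={q,r}: X(p)=True p=False
s_4={p,q}: X(p)=False p=True
s_5={q}: X(p)=False p=False
F(X(p)) holds; first witness at position 0.

Answer: 0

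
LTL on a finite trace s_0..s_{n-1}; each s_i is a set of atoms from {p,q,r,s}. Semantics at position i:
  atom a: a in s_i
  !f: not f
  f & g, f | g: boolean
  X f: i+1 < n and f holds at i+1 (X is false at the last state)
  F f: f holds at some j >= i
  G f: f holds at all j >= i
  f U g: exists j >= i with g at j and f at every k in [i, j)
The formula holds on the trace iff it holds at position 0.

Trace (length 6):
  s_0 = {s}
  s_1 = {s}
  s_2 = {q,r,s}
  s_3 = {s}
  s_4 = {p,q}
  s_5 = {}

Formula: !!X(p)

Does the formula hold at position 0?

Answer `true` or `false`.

s_0={s}: !!X(p)=False !X(p)=True X(p)=False p=False
s_1={s}: !!X(p)=False !X(p)=True X(p)=False p=False
s_2={q,r,s}: !!X(p)=False !X(p)=True X(p)=False p=False
s_3={s}: !!X(p)=True !X(p)=False X(p)=True p=False
s_4={p,q}: !!X(p)=False !X(p)=True X(p)=False p=True
s_5={}: !!X(p)=False !X(p)=True X(p)=False p=False

Answer: false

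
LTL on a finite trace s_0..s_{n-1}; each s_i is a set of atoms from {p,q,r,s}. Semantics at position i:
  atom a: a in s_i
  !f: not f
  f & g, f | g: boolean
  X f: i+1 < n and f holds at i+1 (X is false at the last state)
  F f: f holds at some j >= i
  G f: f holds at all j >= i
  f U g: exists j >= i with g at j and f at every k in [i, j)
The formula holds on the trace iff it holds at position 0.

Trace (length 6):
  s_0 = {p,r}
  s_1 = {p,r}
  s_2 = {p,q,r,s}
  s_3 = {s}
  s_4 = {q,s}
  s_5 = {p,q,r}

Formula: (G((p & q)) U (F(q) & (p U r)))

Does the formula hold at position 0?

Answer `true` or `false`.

Answer: true

Derivation:
s_0={p,r}: (G((p & q)) U (F(q) & (p U r)))=True G((p & q))=False (p & q)=False p=True q=False (F(q) & (p U r))=True F(q)=True (p U r)=True r=True
s_1={p,r}: (G((p & q)) U (F(q) & (p U r)))=True G((p & q))=False (p & q)=False p=True q=False (F(q) & (p U r))=True F(q)=True (p U r)=True r=True
s_2={p,q,r,s}: (G((p & q)) U (F(q) & (p U r)))=True G((p & q))=False (p & q)=True p=True q=True (F(q) & (p U r))=True F(q)=True (p U r)=True r=True
s_3={s}: (G((p & q)) U (F(q) & (p U r)))=False G((p & q))=False (p & q)=False p=False q=False (F(q) & (p U r))=False F(q)=True (p U r)=False r=False
s_4={q,s}: (G((p & q)) U (F(q) & (p U r)))=False G((p & q))=False (p & q)=False p=False q=True (F(q) & (p U r))=False F(q)=True (p U r)=False r=False
s_5={p,q,r}: (G((p & q)) U (F(q) & (p U r)))=True G((p & q))=True (p & q)=True p=True q=True (F(q) & (p U r))=True F(q)=True (p U r)=True r=True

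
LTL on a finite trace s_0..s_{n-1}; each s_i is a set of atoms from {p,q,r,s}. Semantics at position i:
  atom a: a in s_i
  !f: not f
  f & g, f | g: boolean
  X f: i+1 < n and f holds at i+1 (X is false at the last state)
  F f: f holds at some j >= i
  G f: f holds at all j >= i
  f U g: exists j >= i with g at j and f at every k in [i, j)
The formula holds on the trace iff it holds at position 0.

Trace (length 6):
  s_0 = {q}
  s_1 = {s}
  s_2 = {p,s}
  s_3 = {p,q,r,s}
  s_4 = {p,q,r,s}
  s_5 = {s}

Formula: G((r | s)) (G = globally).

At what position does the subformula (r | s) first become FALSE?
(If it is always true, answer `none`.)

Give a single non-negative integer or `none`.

s_0={q}: (r | s)=False r=False s=False
s_1={s}: (r | s)=True r=False s=True
s_2={p,s}: (r | s)=True r=False s=True
s_3={p,q,r,s}: (r | s)=True r=True s=True
s_4={p,q,r,s}: (r | s)=True r=True s=True
s_5={s}: (r | s)=True r=False s=True
G((r | s)) holds globally = False
First violation at position 0.

Answer: 0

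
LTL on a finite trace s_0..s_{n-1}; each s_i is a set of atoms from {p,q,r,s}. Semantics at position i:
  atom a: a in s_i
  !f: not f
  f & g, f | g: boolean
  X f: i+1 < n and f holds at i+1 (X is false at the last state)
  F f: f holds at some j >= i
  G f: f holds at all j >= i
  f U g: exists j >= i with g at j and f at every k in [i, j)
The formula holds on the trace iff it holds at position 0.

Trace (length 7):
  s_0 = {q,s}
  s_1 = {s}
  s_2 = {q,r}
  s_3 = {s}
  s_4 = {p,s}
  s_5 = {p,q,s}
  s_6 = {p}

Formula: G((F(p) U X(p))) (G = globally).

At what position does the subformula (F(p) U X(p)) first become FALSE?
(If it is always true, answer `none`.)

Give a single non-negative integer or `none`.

Answer: 6

Derivation:
s_0={q,s}: (F(p) U X(p))=True F(p)=True p=False X(p)=False
s_1={s}: (F(p) U X(p))=True F(p)=True p=False X(p)=False
s_2={q,r}: (F(p) U X(p))=True F(p)=True p=False X(p)=False
s_3={s}: (F(p) U X(p))=True F(p)=True p=False X(p)=True
s_4={p,s}: (F(p) U X(p))=True F(p)=True p=True X(p)=True
s_5={p,q,s}: (F(p) U X(p))=True F(p)=True p=True X(p)=True
s_6={p}: (F(p) U X(p))=False F(p)=True p=True X(p)=False
G((F(p) U X(p))) holds globally = False
First violation at position 6.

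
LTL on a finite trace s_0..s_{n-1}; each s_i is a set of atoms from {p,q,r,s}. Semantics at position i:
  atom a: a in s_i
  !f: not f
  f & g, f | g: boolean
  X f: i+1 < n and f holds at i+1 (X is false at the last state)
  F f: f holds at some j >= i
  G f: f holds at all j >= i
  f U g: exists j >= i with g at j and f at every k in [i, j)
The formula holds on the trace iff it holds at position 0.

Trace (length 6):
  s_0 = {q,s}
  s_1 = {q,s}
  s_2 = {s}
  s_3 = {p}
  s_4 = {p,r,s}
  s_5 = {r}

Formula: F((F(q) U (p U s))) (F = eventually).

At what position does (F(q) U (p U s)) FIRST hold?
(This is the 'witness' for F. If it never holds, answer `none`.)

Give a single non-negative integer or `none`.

Answer: 0

Derivation:
s_0={q,s}: (F(q) U (p U s))=True F(q)=True q=True (p U s)=True p=False s=True
s_1={q,s}: (F(q) U (p U s))=True F(q)=True q=True (p U s)=True p=False s=True
s_2={s}: (F(q) U (p U s))=True F(q)=False q=False (p U s)=True p=False s=True
s_3={p}: (F(q) U (p U s))=True F(q)=False q=False (p U s)=True p=True s=False
s_4={p,r,s}: (F(q) U (p U s))=True F(q)=False q=False (p U s)=True p=True s=True
s_5={r}: (F(q) U (p U s))=False F(q)=False q=False (p U s)=False p=False s=False
F((F(q) U (p U s))) holds; first witness at position 0.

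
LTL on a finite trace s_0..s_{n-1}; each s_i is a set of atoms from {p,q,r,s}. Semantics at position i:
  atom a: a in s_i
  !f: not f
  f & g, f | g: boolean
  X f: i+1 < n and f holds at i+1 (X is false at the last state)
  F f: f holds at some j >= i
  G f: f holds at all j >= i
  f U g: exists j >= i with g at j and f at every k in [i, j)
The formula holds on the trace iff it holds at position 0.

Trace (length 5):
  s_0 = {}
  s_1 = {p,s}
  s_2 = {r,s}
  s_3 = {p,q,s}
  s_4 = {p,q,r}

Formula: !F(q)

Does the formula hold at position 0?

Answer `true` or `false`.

s_0={}: !F(q)=False F(q)=True q=False
s_1={p,s}: !F(q)=False F(q)=True q=False
s_2={r,s}: !F(q)=False F(q)=True q=False
s_3={p,q,s}: !F(q)=False F(q)=True q=True
s_4={p,q,r}: !F(q)=False F(q)=True q=True

Answer: false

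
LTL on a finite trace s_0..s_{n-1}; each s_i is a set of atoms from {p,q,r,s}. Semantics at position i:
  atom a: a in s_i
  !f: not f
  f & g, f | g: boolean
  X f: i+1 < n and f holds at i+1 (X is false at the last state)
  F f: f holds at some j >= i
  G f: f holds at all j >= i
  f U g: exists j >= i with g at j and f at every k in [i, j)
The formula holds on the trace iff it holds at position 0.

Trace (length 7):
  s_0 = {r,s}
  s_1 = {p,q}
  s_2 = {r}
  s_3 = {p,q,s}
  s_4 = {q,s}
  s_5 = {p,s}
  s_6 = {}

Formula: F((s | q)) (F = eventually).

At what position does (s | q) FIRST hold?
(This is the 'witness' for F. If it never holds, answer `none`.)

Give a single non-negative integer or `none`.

Answer: 0

Derivation:
s_0={r,s}: (s | q)=True s=True q=False
s_1={p,q}: (s | q)=True s=False q=True
s_2={r}: (s | q)=False s=False q=False
s_3={p,q,s}: (s | q)=True s=True q=True
s_4={q,s}: (s | q)=True s=True q=True
s_5={p,s}: (s | q)=True s=True q=False
s_6={}: (s | q)=False s=False q=False
F((s | q)) holds; first witness at position 0.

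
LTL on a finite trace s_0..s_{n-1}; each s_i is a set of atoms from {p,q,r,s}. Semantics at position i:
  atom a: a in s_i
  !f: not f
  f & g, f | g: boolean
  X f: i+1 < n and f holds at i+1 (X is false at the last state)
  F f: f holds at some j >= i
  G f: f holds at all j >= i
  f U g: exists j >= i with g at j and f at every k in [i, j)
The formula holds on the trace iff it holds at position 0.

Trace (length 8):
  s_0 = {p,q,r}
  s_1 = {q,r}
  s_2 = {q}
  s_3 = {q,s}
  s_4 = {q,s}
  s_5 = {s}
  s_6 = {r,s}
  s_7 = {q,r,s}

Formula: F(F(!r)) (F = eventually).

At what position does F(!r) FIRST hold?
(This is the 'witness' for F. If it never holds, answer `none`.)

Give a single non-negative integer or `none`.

Answer: 0

Derivation:
s_0={p,q,r}: F(!r)=True !r=False r=True
s_1={q,r}: F(!r)=True !r=False r=True
s_2={q}: F(!r)=True !r=True r=False
s_3={q,s}: F(!r)=True !r=True r=False
s_4={q,s}: F(!r)=True !r=True r=False
s_5={s}: F(!r)=True !r=True r=False
s_6={r,s}: F(!r)=False !r=False r=True
s_7={q,r,s}: F(!r)=False !r=False r=True
F(F(!r)) holds; first witness at position 0.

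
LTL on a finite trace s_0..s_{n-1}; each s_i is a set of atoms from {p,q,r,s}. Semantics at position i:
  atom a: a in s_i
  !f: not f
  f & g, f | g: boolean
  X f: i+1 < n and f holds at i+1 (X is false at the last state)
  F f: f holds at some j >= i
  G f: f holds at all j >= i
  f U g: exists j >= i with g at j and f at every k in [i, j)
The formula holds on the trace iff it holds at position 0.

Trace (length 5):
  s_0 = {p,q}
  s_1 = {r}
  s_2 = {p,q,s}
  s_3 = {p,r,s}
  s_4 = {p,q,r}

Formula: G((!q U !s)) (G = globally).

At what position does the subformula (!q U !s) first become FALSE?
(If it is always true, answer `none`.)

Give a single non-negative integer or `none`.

s_0={p,q}: (!q U !s)=True !q=False q=True !s=True s=False
s_1={r}: (!q U !s)=True !q=True q=False !s=True s=False
s_2={p,q,s}: (!q U !s)=False !q=False q=True !s=False s=True
s_3={p,r,s}: (!q U !s)=True !q=True q=False !s=False s=True
s_4={p,q,r}: (!q U !s)=True !q=False q=True !s=True s=False
G((!q U !s)) holds globally = False
First violation at position 2.

Answer: 2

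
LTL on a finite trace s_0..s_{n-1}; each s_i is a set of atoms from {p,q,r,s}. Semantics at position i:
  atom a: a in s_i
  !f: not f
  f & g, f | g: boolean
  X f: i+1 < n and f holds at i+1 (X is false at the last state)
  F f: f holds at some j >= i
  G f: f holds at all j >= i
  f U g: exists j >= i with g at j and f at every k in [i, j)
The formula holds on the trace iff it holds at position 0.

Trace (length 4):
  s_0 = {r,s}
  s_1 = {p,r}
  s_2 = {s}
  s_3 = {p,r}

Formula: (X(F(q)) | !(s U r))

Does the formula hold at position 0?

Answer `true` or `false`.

Answer: false

Derivation:
s_0={r,s}: (X(F(q)) | !(s U r))=False X(F(q))=False F(q)=False q=False !(s U r)=False (s U r)=True s=True r=True
s_1={p,r}: (X(F(q)) | !(s U r))=False X(F(q))=False F(q)=False q=False !(s U r)=False (s U r)=True s=False r=True
s_2={s}: (X(F(q)) | !(s U r))=False X(F(q))=False F(q)=False q=False !(s U r)=False (s U r)=True s=True r=False
s_3={p,r}: (X(F(q)) | !(s U r))=False X(F(q))=False F(q)=False q=False !(s U r)=False (s U r)=True s=False r=True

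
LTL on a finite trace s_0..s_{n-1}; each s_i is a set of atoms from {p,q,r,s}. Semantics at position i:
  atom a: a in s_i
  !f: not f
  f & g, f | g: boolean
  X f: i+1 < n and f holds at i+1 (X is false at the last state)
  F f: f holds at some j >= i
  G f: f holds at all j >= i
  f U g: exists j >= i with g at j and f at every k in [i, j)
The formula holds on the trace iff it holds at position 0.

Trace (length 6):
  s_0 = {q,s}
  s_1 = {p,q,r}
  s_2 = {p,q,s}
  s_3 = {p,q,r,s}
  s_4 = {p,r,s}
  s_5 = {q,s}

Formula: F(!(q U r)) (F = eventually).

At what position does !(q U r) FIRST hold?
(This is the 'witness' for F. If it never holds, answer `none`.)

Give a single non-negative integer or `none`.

s_0={q,s}: !(q U r)=False (q U r)=True q=True r=False
s_1={p,q,r}: !(q U r)=False (q U r)=True q=True r=True
s_2={p,q,s}: !(q U r)=False (q U r)=True q=True r=False
s_3={p,q,r,s}: !(q U r)=False (q U r)=True q=True r=True
s_4={p,r,s}: !(q U r)=False (q U r)=True q=False r=True
s_5={q,s}: !(q U r)=True (q U r)=False q=True r=False
F(!(q U r)) holds; first witness at position 5.

Answer: 5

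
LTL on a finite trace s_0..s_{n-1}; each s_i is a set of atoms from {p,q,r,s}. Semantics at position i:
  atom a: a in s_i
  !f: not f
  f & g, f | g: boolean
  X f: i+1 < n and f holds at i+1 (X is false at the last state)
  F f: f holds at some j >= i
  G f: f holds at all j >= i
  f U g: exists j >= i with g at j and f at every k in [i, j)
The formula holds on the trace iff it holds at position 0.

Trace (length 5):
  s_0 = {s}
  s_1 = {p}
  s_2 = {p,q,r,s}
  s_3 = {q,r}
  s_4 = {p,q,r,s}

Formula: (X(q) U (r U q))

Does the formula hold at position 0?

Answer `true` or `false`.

s_0={s}: (X(q) U (r U q))=False X(q)=False q=False (r U q)=False r=False
s_1={p}: (X(q) U (r U q))=True X(q)=True q=False (r U q)=False r=False
s_2={p,q,r,s}: (X(q) U (r U q))=True X(q)=True q=True (r U q)=True r=True
s_3={q,r}: (X(q) U (r U q))=True X(q)=True q=True (r U q)=True r=True
s_4={p,q,r,s}: (X(q) U (r U q))=True X(q)=False q=True (r U q)=True r=True

Answer: false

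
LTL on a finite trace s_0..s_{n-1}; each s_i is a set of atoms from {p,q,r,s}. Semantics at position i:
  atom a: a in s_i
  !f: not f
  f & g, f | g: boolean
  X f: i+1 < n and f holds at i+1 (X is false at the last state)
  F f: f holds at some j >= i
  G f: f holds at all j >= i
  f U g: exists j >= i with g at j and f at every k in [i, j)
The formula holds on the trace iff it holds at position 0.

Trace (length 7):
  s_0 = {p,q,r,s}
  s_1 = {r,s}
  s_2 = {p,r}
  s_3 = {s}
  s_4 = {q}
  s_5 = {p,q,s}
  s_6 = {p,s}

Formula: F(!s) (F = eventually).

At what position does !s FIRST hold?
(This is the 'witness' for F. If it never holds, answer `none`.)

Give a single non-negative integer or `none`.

s_0={p,q,r,s}: !s=False s=True
s_1={r,s}: !s=False s=True
s_2={p,r}: !s=True s=False
s_3={s}: !s=False s=True
s_4={q}: !s=True s=False
s_5={p,q,s}: !s=False s=True
s_6={p,s}: !s=False s=True
F(!s) holds; first witness at position 2.

Answer: 2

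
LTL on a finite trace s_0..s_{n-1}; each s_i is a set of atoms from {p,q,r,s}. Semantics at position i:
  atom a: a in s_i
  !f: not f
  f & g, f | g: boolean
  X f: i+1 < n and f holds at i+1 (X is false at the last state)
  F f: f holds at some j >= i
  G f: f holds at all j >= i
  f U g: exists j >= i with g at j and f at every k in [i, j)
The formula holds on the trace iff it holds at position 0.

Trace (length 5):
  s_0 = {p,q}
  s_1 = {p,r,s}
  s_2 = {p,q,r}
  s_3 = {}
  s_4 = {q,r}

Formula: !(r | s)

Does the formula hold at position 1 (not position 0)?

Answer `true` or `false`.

Answer: false

Derivation:
s_0={p,q}: !(r | s)=True (r | s)=False r=False s=False
s_1={p,r,s}: !(r | s)=False (r | s)=True r=True s=True
s_2={p,q,r}: !(r | s)=False (r | s)=True r=True s=False
s_3={}: !(r | s)=True (r | s)=False r=False s=False
s_4={q,r}: !(r | s)=False (r | s)=True r=True s=False
Evaluating at position 1: result = False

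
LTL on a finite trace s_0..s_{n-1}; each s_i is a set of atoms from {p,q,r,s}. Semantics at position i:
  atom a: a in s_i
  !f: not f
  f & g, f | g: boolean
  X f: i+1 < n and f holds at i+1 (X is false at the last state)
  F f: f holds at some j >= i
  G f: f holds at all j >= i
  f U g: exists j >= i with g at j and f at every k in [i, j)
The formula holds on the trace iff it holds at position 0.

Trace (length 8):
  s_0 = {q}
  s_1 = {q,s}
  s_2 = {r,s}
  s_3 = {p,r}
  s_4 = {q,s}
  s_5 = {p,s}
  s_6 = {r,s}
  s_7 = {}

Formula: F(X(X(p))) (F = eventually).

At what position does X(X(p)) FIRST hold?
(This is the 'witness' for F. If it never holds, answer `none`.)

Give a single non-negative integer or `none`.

s_0={q}: X(X(p))=False X(p)=False p=False
s_1={q,s}: X(X(p))=True X(p)=False p=False
s_2={r,s}: X(X(p))=False X(p)=True p=False
s_3={p,r}: X(X(p))=True X(p)=False p=True
s_4={q,s}: X(X(p))=False X(p)=True p=False
s_5={p,s}: X(X(p))=False X(p)=False p=True
s_6={r,s}: X(X(p))=False X(p)=False p=False
s_7={}: X(X(p))=False X(p)=False p=False
F(X(X(p))) holds; first witness at position 1.

Answer: 1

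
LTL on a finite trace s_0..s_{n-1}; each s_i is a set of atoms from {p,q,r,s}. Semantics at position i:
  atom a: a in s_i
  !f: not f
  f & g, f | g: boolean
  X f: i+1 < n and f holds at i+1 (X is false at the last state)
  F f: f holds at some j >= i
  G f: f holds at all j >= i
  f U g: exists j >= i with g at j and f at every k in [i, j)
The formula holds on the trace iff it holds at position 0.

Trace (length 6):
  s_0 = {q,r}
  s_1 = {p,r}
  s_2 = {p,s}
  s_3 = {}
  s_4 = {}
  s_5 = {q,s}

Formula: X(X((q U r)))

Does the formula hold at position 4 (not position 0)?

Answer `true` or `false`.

s_0={q,r}: X(X((q U r)))=False X((q U r))=True (q U r)=True q=True r=True
s_1={p,r}: X(X((q U r)))=False X((q U r))=False (q U r)=True q=False r=True
s_2={p,s}: X(X((q U r)))=False X((q U r))=False (q U r)=False q=False r=False
s_3={}: X(X((q U r)))=False X((q U r))=False (q U r)=False q=False r=False
s_4={}: X(X((q U r)))=False X((q U r))=False (q U r)=False q=False r=False
s_5={q,s}: X(X((q U r)))=False X((q U r))=False (q U r)=False q=True r=False
Evaluating at position 4: result = False

Answer: false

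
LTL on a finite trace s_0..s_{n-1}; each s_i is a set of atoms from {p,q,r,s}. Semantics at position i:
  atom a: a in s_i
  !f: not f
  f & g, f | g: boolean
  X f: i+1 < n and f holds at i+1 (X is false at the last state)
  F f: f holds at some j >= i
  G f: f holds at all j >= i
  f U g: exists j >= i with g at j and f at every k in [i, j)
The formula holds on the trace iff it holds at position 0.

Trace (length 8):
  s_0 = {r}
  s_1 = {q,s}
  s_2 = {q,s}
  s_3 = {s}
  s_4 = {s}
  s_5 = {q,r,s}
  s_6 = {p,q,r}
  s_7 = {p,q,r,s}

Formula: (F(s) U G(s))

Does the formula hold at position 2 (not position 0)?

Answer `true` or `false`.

Answer: true

Derivation:
s_0={r}: (F(s) U G(s))=True F(s)=True s=False G(s)=False
s_1={q,s}: (F(s) U G(s))=True F(s)=True s=True G(s)=False
s_2={q,s}: (F(s) U G(s))=True F(s)=True s=True G(s)=False
s_3={s}: (F(s) U G(s))=True F(s)=True s=True G(s)=False
s_4={s}: (F(s) U G(s))=True F(s)=True s=True G(s)=False
s_5={q,r,s}: (F(s) U G(s))=True F(s)=True s=True G(s)=False
s_6={p,q,r}: (F(s) U G(s))=True F(s)=True s=False G(s)=False
s_7={p,q,r,s}: (F(s) U G(s))=True F(s)=True s=True G(s)=True
Evaluating at position 2: result = True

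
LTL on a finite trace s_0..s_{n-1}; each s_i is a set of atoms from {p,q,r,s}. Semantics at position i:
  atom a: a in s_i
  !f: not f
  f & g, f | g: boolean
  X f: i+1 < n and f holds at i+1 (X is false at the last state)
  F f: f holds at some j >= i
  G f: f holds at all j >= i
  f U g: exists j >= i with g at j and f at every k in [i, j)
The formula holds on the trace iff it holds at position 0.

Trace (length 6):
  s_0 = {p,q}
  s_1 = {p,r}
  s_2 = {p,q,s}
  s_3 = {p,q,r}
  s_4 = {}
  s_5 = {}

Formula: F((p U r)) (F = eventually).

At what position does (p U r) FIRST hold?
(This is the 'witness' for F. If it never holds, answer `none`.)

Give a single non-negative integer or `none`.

s_0={p,q}: (p U r)=True p=True r=False
s_1={p,r}: (p U r)=True p=True r=True
s_2={p,q,s}: (p U r)=True p=True r=False
s_3={p,q,r}: (p U r)=True p=True r=True
s_4={}: (p U r)=False p=False r=False
s_5={}: (p U r)=False p=False r=False
F((p U r)) holds; first witness at position 0.

Answer: 0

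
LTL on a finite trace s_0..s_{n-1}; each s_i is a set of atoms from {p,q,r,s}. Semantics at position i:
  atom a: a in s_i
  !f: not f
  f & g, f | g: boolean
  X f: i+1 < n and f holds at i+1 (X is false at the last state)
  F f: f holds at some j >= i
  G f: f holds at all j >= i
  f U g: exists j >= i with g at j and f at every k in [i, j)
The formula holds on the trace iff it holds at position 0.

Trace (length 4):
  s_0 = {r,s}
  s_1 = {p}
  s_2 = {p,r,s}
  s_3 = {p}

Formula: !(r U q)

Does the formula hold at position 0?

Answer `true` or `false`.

s_0={r,s}: !(r U q)=True (r U q)=False r=True q=False
s_1={p}: !(r U q)=True (r U q)=False r=False q=False
s_2={p,r,s}: !(r U q)=True (r U q)=False r=True q=False
s_3={p}: !(r U q)=True (r U q)=False r=False q=False

Answer: true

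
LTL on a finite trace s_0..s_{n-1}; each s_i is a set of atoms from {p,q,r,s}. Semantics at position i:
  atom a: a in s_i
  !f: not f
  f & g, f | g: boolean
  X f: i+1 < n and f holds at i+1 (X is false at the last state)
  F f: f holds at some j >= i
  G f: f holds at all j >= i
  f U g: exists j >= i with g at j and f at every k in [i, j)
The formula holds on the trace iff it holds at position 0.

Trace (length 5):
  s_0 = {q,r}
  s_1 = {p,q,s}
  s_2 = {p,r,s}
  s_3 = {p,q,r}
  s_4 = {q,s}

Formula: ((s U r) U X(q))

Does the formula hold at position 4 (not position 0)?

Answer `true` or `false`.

Answer: false

Derivation:
s_0={q,r}: ((s U r) U X(q))=True (s U r)=True s=False r=True X(q)=True q=True
s_1={p,q,s}: ((s U r) U X(q))=True (s U r)=True s=True r=False X(q)=False q=True
s_2={p,r,s}: ((s U r) U X(q))=True (s U r)=True s=True r=True X(q)=True q=False
s_3={p,q,r}: ((s U r) U X(q))=True (s U r)=True s=False r=True X(q)=True q=True
s_4={q,s}: ((s U r) U X(q))=False (s U r)=False s=True r=False X(q)=False q=True
Evaluating at position 4: result = False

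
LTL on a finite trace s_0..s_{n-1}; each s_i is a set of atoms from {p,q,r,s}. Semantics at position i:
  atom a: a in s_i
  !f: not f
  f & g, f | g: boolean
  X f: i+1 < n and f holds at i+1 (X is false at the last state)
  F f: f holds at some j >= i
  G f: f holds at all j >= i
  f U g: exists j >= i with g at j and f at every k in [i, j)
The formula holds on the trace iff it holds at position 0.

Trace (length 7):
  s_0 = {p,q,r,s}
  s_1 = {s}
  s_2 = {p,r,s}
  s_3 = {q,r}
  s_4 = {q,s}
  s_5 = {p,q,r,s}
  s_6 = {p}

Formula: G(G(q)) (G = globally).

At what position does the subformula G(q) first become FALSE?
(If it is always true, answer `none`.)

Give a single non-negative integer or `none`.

Answer: 0

Derivation:
s_0={p,q,r,s}: G(q)=False q=True
s_1={s}: G(q)=False q=False
s_2={p,r,s}: G(q)=False q=False
s_3={q,r}: G(q)=False q=True
s_4={q,s}: G(q)=False q=True
s_5={p,q,r,s}: G(q)=False q=True
s_6={p}: G(q)=False q=False
G(G(q)) holds globally = False
First violation at position 0.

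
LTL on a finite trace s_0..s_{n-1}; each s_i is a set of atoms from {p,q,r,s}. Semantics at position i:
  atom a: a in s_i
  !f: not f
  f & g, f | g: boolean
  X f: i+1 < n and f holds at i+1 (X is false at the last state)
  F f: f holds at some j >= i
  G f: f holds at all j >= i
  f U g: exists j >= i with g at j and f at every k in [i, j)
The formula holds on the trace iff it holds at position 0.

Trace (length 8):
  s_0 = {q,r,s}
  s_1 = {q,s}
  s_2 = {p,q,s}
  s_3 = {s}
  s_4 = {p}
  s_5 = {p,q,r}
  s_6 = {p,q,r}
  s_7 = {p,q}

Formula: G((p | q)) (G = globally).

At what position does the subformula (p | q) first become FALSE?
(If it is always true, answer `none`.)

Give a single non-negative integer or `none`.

s_0={q,r,s}: (p | q)=True p=False q=True
s_1={q,s}: (p | q)=True p=False q=True
s_2={p,q,s}: (p | q)=True p=True q=True
s_3={s}: (p | q)=False p=False q=False
s_4={p}: (p | q)=True p=True q=False
s_5={p,q,r}: (p | q)=True p=True q=True
s_6={p,q,r}: (p | q)=True p=True q=True
s_7={p,q}: (p | q)=True p=True q=True
G((p | q)) holds globally = False
First violation at position 3.

Answer: 3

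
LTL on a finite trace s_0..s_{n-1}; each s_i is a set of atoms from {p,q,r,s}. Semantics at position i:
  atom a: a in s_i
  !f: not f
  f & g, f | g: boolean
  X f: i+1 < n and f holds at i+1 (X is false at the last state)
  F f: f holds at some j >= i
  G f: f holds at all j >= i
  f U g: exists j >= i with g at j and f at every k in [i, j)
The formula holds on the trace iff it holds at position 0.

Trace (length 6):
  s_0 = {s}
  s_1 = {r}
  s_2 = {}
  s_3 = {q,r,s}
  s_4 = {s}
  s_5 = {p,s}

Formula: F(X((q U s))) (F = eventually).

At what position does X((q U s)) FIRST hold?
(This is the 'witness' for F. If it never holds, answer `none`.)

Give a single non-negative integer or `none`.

Answer: 2

Derivation:
s_0={s}: X((q U s))=False (q U s)=True q=False s=True
s_1={r}: X((q U s))=False (q U s)=False q=False s=False
s_2={}: X((q U s))=True (q U s)=False q=False s=False
s_3={q,r,s}: X((q U s))=True (q U s)=True q=True s=True
s_4={s}: X((q U s))=True (q U s)=True q=False s=True
s_5={p,s}: X((q U s))=False (q U s)=True q=False s=True
F(X((q U s))) holds; first witness at position 2.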